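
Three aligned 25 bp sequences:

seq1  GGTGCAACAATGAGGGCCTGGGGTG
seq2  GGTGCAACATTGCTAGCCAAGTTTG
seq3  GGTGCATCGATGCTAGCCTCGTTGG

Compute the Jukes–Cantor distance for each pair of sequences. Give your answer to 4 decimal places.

seq1–seq2: 8/25 sites differ → p = 0.32, d = −0.75 ln(1 − 0.426667) = 0.417216 ≈ 0.4172.
seq1–seq3: 9/25 sites differ → p = 0.36, d = −0.75 ln(1 − 0.48) = 0.490445 ≈ 0.4904.
seq2–seq3: 6/25 sites differ → p = 0.24, d = −0.75 ln(1 − 0.32) = 0.289247 ≈ 0.2892.

d(seq1,seq2) = 0.4172, d(seq1,seq3) = 0.4904, d(seq2,seq3) = 0.2892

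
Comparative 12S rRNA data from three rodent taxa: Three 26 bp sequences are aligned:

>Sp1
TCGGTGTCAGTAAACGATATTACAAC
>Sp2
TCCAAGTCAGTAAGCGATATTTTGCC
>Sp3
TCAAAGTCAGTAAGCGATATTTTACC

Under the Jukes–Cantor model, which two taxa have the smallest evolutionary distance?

Sp2 and Sp3

Sp1–Sp2: 8/26 differ, p = 0.308, d = 0.396.
Sp1–Sp3: 7/26 differ, p = 0.269, d = 0.334.
Sp2–Sp3: 2/26 differ, p = 0.077, d = 0.081.
The smallest distance is between Sp2 and Sp3.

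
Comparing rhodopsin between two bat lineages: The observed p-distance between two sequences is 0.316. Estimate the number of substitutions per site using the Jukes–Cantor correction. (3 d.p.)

0.410

d = −(3/4) ln(1 − 4p/3) = −0.75 ln(1 − 0.421333) = −0.75 ln(0.578667)
  = −0.75 × (-0.547028) = 0.410271 substitutions/site.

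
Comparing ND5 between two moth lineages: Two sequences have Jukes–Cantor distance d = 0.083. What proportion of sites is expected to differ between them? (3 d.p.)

p = (3/4)(1 − e^(−4d/3)) = 0.75 × (1 − e^(-0.110667)) = 0.75 × (1 − 0.895237) = 0.078572.

0.079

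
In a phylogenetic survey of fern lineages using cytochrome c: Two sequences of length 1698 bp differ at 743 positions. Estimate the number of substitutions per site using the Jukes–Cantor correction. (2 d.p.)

0.66

p = 743/1698 ≈ 0.437574.
d = −(3/4) ln(1 − 4p/3) = −0.75 ln(1 − 0.583432) = −0.75 ln(0.416568)
  = −0.75 × (-0.875706) = 0.656780 substitutions/site.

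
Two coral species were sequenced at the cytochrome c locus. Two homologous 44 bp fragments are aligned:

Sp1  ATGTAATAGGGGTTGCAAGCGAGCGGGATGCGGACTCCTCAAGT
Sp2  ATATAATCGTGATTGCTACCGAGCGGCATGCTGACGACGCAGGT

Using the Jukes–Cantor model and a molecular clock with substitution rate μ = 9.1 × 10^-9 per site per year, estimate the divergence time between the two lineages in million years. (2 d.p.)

The sequences differ at 12 of 44 sites, so p = 12/44 ≈ 0.272727.
d = −(3/4) ln(1 − 4p/3) = −0.75 ln(1 − 0.363636) = −0.75 ln(0.636364)
  = −0.75 × (-0.451985) = 0.338989 substitutions/site.
Under a molecular clock d = 2μt, so t = d/(2μ) = 0.338989 / (2 × 9.1 × 10^-9) = 18.63 million years.

18.63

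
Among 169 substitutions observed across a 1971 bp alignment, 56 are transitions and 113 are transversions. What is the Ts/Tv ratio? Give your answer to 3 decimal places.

R = 56/113 = 0.495575… ≈ 0.496 (to 3 d.p.).

0.496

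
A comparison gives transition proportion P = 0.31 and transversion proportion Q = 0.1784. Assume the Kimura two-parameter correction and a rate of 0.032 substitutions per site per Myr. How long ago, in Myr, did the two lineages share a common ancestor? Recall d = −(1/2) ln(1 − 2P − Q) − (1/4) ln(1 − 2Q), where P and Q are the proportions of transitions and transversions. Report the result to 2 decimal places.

14.24

Under the Kimura two-parameter model, d = −½ ln(1 − 2P − Q) − ¼ ln(1 − 2Q).
1 − 2P − Q = 0.2016, giving −½ ln(0.2016) = 0.800735.
1 − 2Q = 0.6432, giving −¼ ln(0.6432) = 0.110325.
d = 0.800735 + 0.110325 = 0.911060.
Under a molecular clock d = 2μt, so t = d/(2μ) = 0.911060 / (2 × 0.032) = 14.24 Myr.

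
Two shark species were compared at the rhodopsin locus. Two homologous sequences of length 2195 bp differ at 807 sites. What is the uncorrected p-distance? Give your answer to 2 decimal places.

p = 807/2195 = 0.367653… ≈ 0.37 (to 2 d.p.).

0.37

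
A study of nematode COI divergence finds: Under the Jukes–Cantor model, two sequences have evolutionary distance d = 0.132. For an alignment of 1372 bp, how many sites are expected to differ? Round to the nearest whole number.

166

Invert JC69: p = (3/4)(1 − e^(−4d/3)) = 0.75 × (1 − e^(-0.176)) = 0.75 × (1 − 0.838618) = 0.121037.
Expected differing sites = pL ≈ 0.121037 × 1372 = 166.062764 ≈ 166.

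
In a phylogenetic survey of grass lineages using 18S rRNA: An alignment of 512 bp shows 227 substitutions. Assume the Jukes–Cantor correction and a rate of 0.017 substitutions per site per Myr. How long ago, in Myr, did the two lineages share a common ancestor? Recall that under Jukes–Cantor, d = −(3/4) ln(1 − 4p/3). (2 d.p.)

19.73

p = 227/512 ≈ 0.443359.
d = −(3/4) ln(1 − 4p/3) = −0.75 ln(1 − 0.591145) = −0.75 ln(0.408855)
  = −0.75 × (-0.894395) = 0.670796 substitutions/site.
Under a molecular clock d = 2μt, so t = d/(2μ) = 0.670796 / (2 × 0.017) = 19.73 Myr.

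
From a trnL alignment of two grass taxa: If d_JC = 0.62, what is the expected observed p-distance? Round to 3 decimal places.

p = (3/4)(1 − e^(−4d/3)) = 0.75 × (1 − e^(-0.826667)) = 0.75 × (1 − 0.437505) = 0.421871.

0.422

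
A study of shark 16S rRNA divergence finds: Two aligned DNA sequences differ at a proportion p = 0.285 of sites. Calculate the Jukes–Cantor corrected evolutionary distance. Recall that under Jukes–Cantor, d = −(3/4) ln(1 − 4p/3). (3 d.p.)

d = −(3/4) ln(1 − 4p/3) = −0.75 ln(1 − 0.38) = −0.75 ln(0.62)
  = −0.75 × (-0.478036) = 0.358527 substitutions/site.

0.359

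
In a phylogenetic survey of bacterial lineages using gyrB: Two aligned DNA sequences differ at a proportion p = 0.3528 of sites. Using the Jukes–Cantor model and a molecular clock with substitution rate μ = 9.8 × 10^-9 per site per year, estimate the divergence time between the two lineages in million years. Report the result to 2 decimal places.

24.32

d = −(3/4) ln(1 − 4p/3) = −0.75 ln(1 − 0.4704) = −0.75 ln(0.5296)
  = −0.75 × (-0.635633) = 0.476725 substitutions/site.
Under a molecular clock d = 2μt, so t = d/(2μ) = 0.476725 / (2 × 9.8 × 10^-9) = 24.32 million years.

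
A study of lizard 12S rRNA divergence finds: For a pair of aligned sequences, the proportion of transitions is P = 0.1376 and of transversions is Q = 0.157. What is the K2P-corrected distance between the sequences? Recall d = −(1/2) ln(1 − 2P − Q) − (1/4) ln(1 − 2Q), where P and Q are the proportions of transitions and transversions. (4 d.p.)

0.3772

Under the Kimura two-parameter model, d = −½ ln(1 − 2P − Q) − ¼ ln(1 − 2Q).
1 − 2P − Q = 0.5678, giving −½ ln(0.5678) = 0.282993.
1 − 2Q = 0.686, giving −¼ ln(0.686) = 0.094219.
d = 0.282993 + 0.094219 = 0.377212.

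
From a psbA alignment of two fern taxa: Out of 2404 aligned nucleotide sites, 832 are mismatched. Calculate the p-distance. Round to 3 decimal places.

0.346

p = 832/2404 = 0.346089… ≈ 0.346 (to 3 d.p.).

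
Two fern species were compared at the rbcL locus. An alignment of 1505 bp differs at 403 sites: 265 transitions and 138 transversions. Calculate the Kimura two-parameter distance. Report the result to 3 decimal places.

0.344

P = 265/1505 ≈ 0.17608 and Q = 138/1505 ≈ 0.091694.
Under the Kimura two-parameter model, d = −½ ln(1 − 2P − Q) − ¼ ln(1 − 2Q).
1 − 2P − Q = 0.556146, giving −½ ln(0.556146) = 0.293362.
1 − 2Q = 0.816612, giving −¼ ln(0.816612) = 0.050648.
d = 0.293362 + 0.050648 = 0.344010.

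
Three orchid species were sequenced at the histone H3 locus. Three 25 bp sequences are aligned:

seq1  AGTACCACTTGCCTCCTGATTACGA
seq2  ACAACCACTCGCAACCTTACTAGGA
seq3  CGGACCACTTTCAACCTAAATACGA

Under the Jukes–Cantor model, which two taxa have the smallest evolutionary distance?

seq1 and seq3

seq1–seq2: 8/25 differ, p = 0.320, d = 0.417.
seq1–seq3: 7/25 differ, p = 0.280, d = 0.351.
seq2–seq3: 8/25 differ, p = 0.320, d = 0.417.
The smallest distance is between seq1 and seq3.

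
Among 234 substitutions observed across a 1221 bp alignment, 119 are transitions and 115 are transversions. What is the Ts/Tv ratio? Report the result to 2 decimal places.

R = 119/115 = 1.034782… ≈ 1.03 (to 2 d.p.).

1.03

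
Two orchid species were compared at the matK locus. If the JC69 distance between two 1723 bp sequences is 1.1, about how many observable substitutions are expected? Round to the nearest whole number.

994

Invert JC69: p = (3/4)(1 − e^(−4d/3)) = 0.75 × (1 − e^(-1.466667)) = 0.75 × (1 − 0.230693) = 0.576980.
Expected differing sites = pL ≈ 0.576980 × 1723 = 994.13654 ≈ 994.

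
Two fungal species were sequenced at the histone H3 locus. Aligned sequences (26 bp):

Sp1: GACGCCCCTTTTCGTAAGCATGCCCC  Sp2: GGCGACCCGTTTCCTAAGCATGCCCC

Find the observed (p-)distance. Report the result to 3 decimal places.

0.154

The sequences differ at 4 of 26 positions (sites 2, 5, 9, 14).
p = 4/26 = 0.153846… ≈ 0.154 (to 3 d.p.).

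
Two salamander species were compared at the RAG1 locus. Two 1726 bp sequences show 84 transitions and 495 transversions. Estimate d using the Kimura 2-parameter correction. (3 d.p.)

P = 84/1726 ≈ 0.048667 and Q = 495/1726 ≈ 0.28679.
Under the Kimura two-parameter model, d = −½ ln(1 − 2P − Q) − ¼ ln(1 − 2Q).
1 − 2P − Q = 0.615876, giving −½ ln(0.615876) = 0.242355.
1 − 2Q = 0.42642, giving −¼ ln(0.42642) = 0.213083.
d = 0.242355 + 0.213083 = 0.455438.

0.455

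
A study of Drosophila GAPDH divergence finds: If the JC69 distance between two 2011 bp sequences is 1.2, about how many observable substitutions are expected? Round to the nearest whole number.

Invert JC69: p = (3/4)(1 − e^(−4d/3)) = 0.75 × (1 − e^(-1.6)) = 0.75 × (1 − 0.201897) = 0.598577.
Expected differing sites = pL ≈ 0.598577 × 2011 = 1203.738347 ≈ 1204.

1204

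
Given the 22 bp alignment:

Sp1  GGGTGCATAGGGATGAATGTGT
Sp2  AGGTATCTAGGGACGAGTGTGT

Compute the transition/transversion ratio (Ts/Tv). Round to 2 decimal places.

Transitions are A↔G and C↔T; transversions are all other mismatches.
Transitions: 5. Transversions: 1.
R = 5/1 = 5.00.

5.00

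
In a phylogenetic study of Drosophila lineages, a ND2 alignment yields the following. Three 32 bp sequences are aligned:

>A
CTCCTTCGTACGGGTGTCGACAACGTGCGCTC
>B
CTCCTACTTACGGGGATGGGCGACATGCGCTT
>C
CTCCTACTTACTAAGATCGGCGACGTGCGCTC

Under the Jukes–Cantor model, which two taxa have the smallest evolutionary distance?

A–B: 9/32 differ, p = 0.281, d = 0.353.
A–C: 9/32 differ, p = 0.281, d = 0.353.
B–C: 6/32 differ, p = 0.188, d = 0.216.
The smallest distance is between B and C.

B and C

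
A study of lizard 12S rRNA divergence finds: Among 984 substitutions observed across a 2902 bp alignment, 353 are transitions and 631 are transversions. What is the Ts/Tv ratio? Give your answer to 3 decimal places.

R = 353/631 = 0.559429… ≈ 0.559 (to 3 d.p.).

0.559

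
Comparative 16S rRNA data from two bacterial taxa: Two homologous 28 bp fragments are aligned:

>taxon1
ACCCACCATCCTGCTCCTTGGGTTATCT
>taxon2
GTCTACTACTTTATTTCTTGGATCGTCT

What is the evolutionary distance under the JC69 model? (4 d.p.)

0.7238

The sequences differ at 13 of 28 sites, so p = 13/28 ≈ 0.464286.
d = −(3/4) ln(1 − 4p/3) = −0.75 ln(1 − 0.619048) = −0.75 ln(0.380952)
  = −0.75 × (-0.965082) = 0.723812 substitutions/site.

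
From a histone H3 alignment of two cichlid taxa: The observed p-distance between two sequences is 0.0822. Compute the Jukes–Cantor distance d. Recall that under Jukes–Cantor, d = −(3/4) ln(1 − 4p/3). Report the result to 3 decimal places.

d = −(3/4) ln(1 − 4p/3) = −0.75 ln(1 − 0.1096) = −0.75 ln(0.8904)
  = −0.75 × (-0.116084) = 0.087063 substitutions/site.

0.087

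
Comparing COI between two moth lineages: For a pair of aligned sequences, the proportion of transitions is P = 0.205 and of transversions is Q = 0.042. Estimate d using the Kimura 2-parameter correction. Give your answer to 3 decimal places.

Under the Kimura two-parameter model, d = −½ ln(1 − 2P − Q) − ¼ ln(1 − 2Q).
1 − 2P − Q = 0.548, giving −½ ln(0.548) = 0.300740.
1 − 2Q = 0.916, giving −¼ ln(0.916) = 0.021935.
d = 0.300740 + 0.021935 = 0.322675.

0.323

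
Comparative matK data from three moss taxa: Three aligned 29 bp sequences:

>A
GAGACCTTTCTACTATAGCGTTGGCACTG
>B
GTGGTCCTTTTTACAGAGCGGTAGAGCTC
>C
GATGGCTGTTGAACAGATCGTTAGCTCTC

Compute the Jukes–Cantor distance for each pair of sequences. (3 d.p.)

A–B: 14/29 sites differ → p ≈ 0.482759, d = −0.75 ln(1 − 0.643679) = 0.773942 ≈ 0.774.
A–C: 13/29 sites differ → p ≈ 0.448276, d = −0.75 ln(1 − 0.597701) = 0.682920 ≈ 0.683.
B–C: 11/29 sites differ → p ≈ 0.37931, d = −0.75 ln(1 − 0.505747) = 0.528531 ≈ 0.529.

d(A,B) = 0.774, d(A,C) = 0.683, d(B,C) = 0.529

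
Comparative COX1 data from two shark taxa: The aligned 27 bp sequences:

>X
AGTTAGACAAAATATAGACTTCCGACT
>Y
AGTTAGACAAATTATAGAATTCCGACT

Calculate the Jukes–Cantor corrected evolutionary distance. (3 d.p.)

The sequences differ at 2 of 27 sites (12, 19), so p = 2/27 ≈ 0.074074.
d = −(3/4) ln(1 − 4p/3) = −0.75 ln(1 − 0.098765) = −0.75 ln(0.901235)
  = −0.75 × (-0.103989) = 0.077992 substitutions/site.

0.078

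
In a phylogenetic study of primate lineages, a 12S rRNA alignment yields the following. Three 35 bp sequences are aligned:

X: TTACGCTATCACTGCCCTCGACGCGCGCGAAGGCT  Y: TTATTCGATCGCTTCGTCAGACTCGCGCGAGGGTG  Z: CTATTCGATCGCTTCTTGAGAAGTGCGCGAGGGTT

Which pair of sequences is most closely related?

Y and Z

X–Y: 13/35 differ, p = 0.371, d = 0.513.
X–Z: 14/35 differ, p = 0.400, d = 0.572.
Y–Z: 7/35 differ, p = 0.200, d = 0.233.
The smallest distance is between Y and Z.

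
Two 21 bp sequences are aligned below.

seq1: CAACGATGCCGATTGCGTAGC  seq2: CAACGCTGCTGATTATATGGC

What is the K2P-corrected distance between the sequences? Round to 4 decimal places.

Of 21 sites, 5 differences are transitions and 1 are transversions, so P = 5/21 ≈ 0.238095 and Q = 1/21 ≈ 0.047619.
Under the Kimura two-parameter model, d = −½ ln(1 − 2P − Q) − ¼ ln(1 − 2Q).
1 − 2P − Q = 0.476191, giving −½ ln(0.476191) = 0.370968.
1 − 2Q = 0.904762, giving −¼ ln(0.904762) = 0.025021.
d = 0.370968 + 0.025021 = 0.395989.

0.3960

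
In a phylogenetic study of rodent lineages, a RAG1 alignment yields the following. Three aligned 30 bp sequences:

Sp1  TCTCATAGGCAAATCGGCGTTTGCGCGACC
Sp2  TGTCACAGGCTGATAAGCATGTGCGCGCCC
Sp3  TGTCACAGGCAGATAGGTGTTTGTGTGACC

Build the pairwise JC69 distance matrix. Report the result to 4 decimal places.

Sp1–Sp2: 9/30 sites differ → p = 0.3, d = −0.75 ln(1 − 0.4) = 0.383119 ≈ 0.3831.
Sp1–Sp3: 7/30 sites differ → p ≈ 0.233333, d = −0.75 ln(1 − 0.311111) = 0.279506 ≈ 0.2795.
Sp2–Sp3: 8/30 sites differ → p ≈ 0.266667, d = −0.75 ln(1 − 0.355556) = 0.329526 ≈ 0.3295.

d(Sp1,Sp2) = 0.3831, d(Sp1,Sp3) = 0.2795, d(Sp2,Sp3) = 0.3295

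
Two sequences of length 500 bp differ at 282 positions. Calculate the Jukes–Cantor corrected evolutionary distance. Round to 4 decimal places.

1.0457

p = 282/500 = 0.564.
d = −(3/4) ln(1 − 4p/3) = −0.75 ln(1 − 0.752) = −0.75 ln(0.248)
  = −0.75 × (-1.394327) = 1.045745 substitutions/site.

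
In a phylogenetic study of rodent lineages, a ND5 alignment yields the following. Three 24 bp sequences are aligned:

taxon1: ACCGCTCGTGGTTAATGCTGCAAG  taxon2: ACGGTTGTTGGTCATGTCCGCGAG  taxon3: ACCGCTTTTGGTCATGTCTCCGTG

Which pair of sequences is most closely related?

taxon1–taxon2: 10/24 differ, p = 0.417, d = 0.608.
taxon1–taxon3: 9/24 differ, p = 0.375, d = 0.520.
taxon2–taxon3: 6/24 differ, p = 0.250, d = 0.304.
The smallest distance is between taxon2 and taxon3.

taxon2 and taxon3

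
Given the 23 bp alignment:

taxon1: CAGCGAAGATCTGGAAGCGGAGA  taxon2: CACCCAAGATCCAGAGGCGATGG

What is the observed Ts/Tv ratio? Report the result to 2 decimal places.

Transitions are A↔G and C↔T; transversions are all other mismatches.
Transitions: 5. Transversions: 3.
R = 5/3 = 1.666666… ≈ 1.67 (to 2 d.p.).

1.67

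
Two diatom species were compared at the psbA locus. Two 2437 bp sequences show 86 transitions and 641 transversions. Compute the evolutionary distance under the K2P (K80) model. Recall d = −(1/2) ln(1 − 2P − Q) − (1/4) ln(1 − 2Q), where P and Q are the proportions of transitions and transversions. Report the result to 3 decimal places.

0.390

P = 86/2437 ≈ 0.035289 and Q = 641/2437 ≈ 0.263028.
Under the Kimura two-parameter model, d = −½ ln(1 − 2P − Q) − ¼ ln(1 − 2Q).
1 − 2P − Q = 0.666394, giving −½ ln(0.666394) = 0.202937.
1 − 2Q = 0.473944, giving −¼ ln(0.473944) = 0.186667.
d = 0.202937 + 0.186667 = 0.389604.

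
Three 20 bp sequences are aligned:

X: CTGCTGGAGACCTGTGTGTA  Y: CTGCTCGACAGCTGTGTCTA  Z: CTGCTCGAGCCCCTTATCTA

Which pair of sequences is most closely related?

X–Y: 4/20 differ, p = 0.200, d = 0.233.
X–Z: 6/20 differ, p = 0.300, d = 0.383.
Y–Z: 6/20 differ, p = 0.300, d = 0.383.
The smallest distance is between X and Y.

X and Y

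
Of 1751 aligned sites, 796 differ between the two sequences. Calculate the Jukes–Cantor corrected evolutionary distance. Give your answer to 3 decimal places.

0.699

p = 796/1751 ≈ 0.454597.
d = −(3/4) ln(1 − 4p/3) = −0.75 ln(1 − 0.606129) = −0.75 ln(0.393871)
  = −0.75 × (-0.931732) = 0.698799 substitutions/site.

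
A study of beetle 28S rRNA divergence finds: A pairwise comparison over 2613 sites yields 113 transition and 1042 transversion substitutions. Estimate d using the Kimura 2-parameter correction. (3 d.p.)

P = 113/2613 ≈ 0.043245 and Q = 1042/2613 ≈ 0.398775.
Under the Kimura two-parameter model, d = −½ ln(1 − 2P − Q) − ¼ ln(1 − 2Q).
1 − 2P − Q = 0.514735, giving −½ ln(0.514735) = 0.332052.
1 − 2Q = 0.20245, giving −¼ ln(0.20245) = 0.399316.
d = 0.332052 + 0.399316 = 0.731368.

0.731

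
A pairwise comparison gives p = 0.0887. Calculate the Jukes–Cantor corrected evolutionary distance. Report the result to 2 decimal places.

0.09

d = −(3/4) ln(1 − 4p/3) = −0.75 ln(1 − 0.118267) = −0.75 ln(0.881733)
  = −0.75 × (-0.125866) = 0.094400 substitutions/site.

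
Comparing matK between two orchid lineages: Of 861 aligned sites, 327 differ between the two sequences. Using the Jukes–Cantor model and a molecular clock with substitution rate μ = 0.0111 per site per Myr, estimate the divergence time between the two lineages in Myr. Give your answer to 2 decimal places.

p = 327/861 ≈ 0.379791.
d = −(3/4) ln(1 − 4p/3) = −0.75 ln(1 − 0.506388) = −0.75 ln(0.493612)
  = −0.75 × (-0.706005) = 0.529504 substitutions/site.
Under a molecular clock d = 2μt, so t = d/(2μ) = 0.529504 / (2 × 0.0111) = 23.85 Myr.

23.85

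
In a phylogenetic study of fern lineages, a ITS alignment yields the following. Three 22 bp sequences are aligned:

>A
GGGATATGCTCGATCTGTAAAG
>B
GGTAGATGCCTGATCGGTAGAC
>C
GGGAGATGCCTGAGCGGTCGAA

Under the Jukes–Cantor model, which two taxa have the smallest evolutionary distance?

B and C

A–B: 7/22 differ, p = 0.318, d = 0.414.
A–C: 8/22 differ, p = 0.364, d = 0.497.
B–C: 4/22 differ, p = 0.182, d = 0.208.
The smallest distance is between B and C.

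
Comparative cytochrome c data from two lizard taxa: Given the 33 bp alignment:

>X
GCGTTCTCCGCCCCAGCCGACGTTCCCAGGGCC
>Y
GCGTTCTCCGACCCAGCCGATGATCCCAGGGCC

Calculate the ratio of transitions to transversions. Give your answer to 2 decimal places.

Transitions are A↔G and C↔T; transversions are all other mismatches.
Transitions: 1. Transversions: 2.
R = 1/2 = 0.50.

0.50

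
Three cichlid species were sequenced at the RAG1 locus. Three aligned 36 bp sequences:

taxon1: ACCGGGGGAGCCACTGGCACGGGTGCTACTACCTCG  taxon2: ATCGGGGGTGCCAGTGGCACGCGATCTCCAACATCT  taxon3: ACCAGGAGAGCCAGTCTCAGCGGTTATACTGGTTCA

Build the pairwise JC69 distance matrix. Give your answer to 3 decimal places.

d(taxon1,taxon2) = 0.347, d(taxon1,taxon3) = 0.493, d(taxon2,taxon3) = 0.745

taxon1–taxon2: 10/36 sites differ → p ≈ 0.277778, d = −0.75 ln(1 − 0.370371) = 0.346968 ≈ 0.347.
taxon1–taxon3: 13/36 sites differ → p ≈ 0.361111, d = −0.75 ln(1 − 0.481481) = 0.492584 ≈ 0.493.
taxon2–taxon3: 17/36 sites differ → p ≈ 0.472222, d = −0.75 ln(1 − 0.629629) = 0.744938 ≈ 0.745.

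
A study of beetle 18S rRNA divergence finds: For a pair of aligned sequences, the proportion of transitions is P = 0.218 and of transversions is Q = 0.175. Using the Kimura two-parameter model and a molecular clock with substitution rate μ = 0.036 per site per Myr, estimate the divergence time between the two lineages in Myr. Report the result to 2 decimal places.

8.05

Under the Kimura two-parameter model, d = −½ ln(1 − 2P − Q) − ¼ ln(1 − 2Q).
1 − 2P − Q = 0.389, giving −½ ln(0.389) = 0.472088.
1 − 2Q = 0.65, giving −¼ ln(0.65) = 0.107696.
d = 0.472088 + 0.107696 = 0.579784.
Under a molecular clock d = 2μt, so t = d/(2μ) = 0.579784 / (2 × 0.036) = 8.05 Myr.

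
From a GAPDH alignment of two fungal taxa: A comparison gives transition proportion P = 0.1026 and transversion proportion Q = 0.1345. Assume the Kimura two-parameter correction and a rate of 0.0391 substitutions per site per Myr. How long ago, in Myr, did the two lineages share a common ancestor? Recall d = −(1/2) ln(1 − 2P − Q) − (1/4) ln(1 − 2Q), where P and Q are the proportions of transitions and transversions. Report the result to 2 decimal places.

Under the Kimura two-parameter model, d = −½ ln(1 − 2P − Q) − ¼ ln(1 − 2Q).
1 − 2P − Q = 0.6603, giving −½ ln(0.6603) = 0.207531.
1 − 2Q = 0.731, giving −¼ ln(0.731) = 0.078335.
d = 0.207531 + 0.078335 = 0.285866.
Under a molecular clock d = 2μt, so t = d/(2μ) = 0.285866 / (2 × 0.0391) = 3.66 Myr.

3.66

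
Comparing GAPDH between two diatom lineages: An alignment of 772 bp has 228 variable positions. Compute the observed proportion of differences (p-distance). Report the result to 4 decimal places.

0.2953

p = 228/772 = 0.295336… ≈ 0.2953 (to 4 d.p.).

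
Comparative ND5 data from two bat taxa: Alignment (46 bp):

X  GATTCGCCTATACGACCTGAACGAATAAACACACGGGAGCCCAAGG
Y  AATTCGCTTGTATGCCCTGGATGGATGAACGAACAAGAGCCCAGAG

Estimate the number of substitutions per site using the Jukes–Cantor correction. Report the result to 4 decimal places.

The sequences differ at 15 of 46 sites, so p = 15/46 ≈ 0.326087.
d = −(3/4) ln(1 − 4p/3) = −0.75 ln(1 − 0.434783) = −0.75 ln(0.565217)
  = −0.75 × (-0.570546) = 0.427910 substitutions/site.

0.4279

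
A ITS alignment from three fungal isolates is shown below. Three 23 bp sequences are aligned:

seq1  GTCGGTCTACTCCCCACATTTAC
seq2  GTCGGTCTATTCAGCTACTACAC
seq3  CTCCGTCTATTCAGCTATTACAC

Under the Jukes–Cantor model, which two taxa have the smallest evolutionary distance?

seq2 and seq3

seq1–seq2: 8/23 differ, p = 0.348, d = 0.467.
seq1–seq3: 10/23 differ, p = 0.435, d = 0.650.
seq2–seq3: 3/23 differ, p = 0.130, d = 0.143.
The smallest distance is between seq2 and seq3.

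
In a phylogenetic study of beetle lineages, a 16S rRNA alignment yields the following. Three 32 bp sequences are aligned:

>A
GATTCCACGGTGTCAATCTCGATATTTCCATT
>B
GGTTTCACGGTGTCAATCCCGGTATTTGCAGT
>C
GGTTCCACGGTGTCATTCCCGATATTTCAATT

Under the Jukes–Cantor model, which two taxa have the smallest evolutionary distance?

A–B: 6/32 differ, p = 0.188, d = 0.216.
A–C: 4/32 differ, p = 0.125, d = 0.137.
B–C: 6/32 differ, p = 0.188, d = 0.216.
The smallest distance is between A and C.

A and C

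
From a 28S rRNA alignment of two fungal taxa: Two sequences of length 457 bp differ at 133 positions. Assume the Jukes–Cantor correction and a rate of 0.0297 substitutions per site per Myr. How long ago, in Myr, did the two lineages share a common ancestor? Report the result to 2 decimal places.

p = 133/457 ≈ 0.291028.
d = −(3/4) ln(1 − 4p/3) = −0.75 ln(1 − 0.388037) = −0.75 ln(0.611963)
  = −0.75 × (-0.491083) = 0.368312 substitutions/site.
Under a molecular clock d = 2μt, so t = d/(2μ) = 0.368312 / (2 × 0.0297) = 6.20 Myr.

6.20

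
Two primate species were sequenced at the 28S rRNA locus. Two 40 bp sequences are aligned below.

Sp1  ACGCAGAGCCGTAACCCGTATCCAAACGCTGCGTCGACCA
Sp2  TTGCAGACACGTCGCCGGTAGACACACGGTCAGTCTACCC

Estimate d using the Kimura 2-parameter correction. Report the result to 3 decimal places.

Of 40 sites, 2 differences are transitions and 13 are transversions, so P = 2/40 = 0.05 and Q = 13/40 = 0.325.
Under the Kimura two-parameter model, d = −½ ln(1 − 2P − Q) − ¼ ln(1 − 2Q).
1 − 2P − Q = 0.575, giving −½ ln(0.575) = 0.276693.
1 − 2Q = 0.35, giving −¼ ln(0.35) = 0.262456.
d = 0.276693 + 0.262456 = 0.539149.

0.539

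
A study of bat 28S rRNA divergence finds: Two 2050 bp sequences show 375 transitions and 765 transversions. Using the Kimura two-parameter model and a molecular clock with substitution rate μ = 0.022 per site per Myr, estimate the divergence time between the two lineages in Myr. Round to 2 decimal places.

P = 375/2050 ≈ 0.182927 and Q = 765/2050 ≈ 0.373171.
Under the Kimura two-parameter model, d = −½ ln(1 − 2P − Q) − ¼ ln(1 − 2Q).
1 − 2P − Q = 0.260975, giving −½ ln(0.260975) = 0.671665.
1 − 2Q = 0.253658, giving −¼ ln(0.253658) = 0.342942.
d = 0.671665 + 0.342942 = 1.014607.
Under a molecular clock d = 2μt, so t = d/(2μ) = 1.014607 / (2 × 0.022) = 23.06 Myr.

23.06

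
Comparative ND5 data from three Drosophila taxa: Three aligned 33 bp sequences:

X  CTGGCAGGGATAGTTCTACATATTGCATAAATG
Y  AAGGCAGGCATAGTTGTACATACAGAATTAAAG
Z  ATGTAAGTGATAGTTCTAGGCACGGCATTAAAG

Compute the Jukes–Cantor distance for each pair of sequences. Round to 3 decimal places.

d(X,Y) = 0.339, d(X,Z) = 0.441, d(Y,Z) = 0.441

X–Y: 9/33 sites differ → p ≈ 0.272727, d = −0.75 ln(1 − 0.363636) = 0.338988 ≈ 0.339.
X–Z: 11/33 sites differ → p ≈ 0.333333, d = −0.75 ln(1 − 0.444444) = 0.440839 ≈ 0.441.
Y–Z: 11/33 sites differ → p ≈ 0.333333, d = −0.75 ln(1 − 0.444444) = 0.440839 ≈ 0.441.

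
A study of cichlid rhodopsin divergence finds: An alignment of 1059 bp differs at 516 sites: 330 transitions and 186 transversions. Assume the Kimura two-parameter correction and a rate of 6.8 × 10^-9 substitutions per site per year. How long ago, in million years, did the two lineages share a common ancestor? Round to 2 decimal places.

P = 330/1059 ≈ 0.311615 and Q = 186/1059 ≈ 0.175637.
Under the Kimura two-parameter model, d = −½ ln(1 − 2P − Q) − ¼ ln(1 − 2Q).
1 − 2P − Q = 0.201133, giving −½ ln(0.201133) = 0.801894.
1 − 2Q = 0.648726, giving −¼ ln(0.648726) = 0.108186.
d = 0.801894 + 0.108186 = 0.910080.
Under a molecular clock d = 2μt, so t = d/(2μ) = 0.910080 / (2 × 6.8 × 10^-9) = 66.92 million years.

66.92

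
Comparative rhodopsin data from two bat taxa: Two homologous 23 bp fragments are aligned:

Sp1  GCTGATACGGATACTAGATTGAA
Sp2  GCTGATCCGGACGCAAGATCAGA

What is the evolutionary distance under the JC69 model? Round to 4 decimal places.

0.3904

The sequences differ at 7 of 23 sites (7, 12, 13, 15, 20, 21, 22), so p = 7/23 ≈ 0.304348.
d = −(3/4) ln(1 − 4p/3) = −0.75 ln(1 − 0.405797) = −0.75 ln(0.594203)
  = −0.75 × (-0.520534) = 0.390401 substitutions/site.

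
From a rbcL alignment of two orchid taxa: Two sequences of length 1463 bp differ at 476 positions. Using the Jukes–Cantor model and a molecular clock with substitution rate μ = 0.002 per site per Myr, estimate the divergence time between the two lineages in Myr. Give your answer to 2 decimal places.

p = 476/1463 ≈ 0.325359.
d = −(3/4) ln(1 − 4p/3) = −0.75 ln(1 − 0.433812) = −0.75 ln(0.566188)
  = −0.75 × (-0.568829) = 0.426622 substitutions/site.
Under a molecular clock d = 2μt, so t = d/(2μ) = 0.426622 / (2 × 0.002) = 106.66 Myr.

106.66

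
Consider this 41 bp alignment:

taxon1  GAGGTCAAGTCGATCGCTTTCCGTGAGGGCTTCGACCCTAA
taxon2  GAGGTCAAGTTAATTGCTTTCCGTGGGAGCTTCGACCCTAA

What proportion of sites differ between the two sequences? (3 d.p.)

The sequences differ at 5 of 41 positions (sites 11, 12, 15, 26, 28).
p = 5/41 = 0.121951… ≈ 0.122 (to 3 d.p.).

0.122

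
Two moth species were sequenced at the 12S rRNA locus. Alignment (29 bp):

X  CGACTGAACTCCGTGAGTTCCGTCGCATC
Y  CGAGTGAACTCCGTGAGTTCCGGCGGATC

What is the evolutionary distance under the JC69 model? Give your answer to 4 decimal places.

0.1113

The sequences differ at 3 of 29 sites (4, 23, 26), so p = 3/29 ≈ 0.103448.
d = −(3/4) ln(1 − 4p/3) = −0.75 ln(1 − 0.137931) = −0.75 ln(0.862069)
  = −0.75 × (-0.148420) = 0.111315 substitutions/site.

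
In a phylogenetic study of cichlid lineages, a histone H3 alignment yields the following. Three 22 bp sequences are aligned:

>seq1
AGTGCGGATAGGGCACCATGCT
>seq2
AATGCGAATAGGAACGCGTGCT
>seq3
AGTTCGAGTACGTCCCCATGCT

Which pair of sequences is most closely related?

seq1–seq2: 7/22 differ, p = 0.318, d = 0.414.
seq1–seq3: 6/22 differ, p = 0.273, d = 0.339.
seq2–seq3: 8/22 differ, p = 0.364, d = 0.497.
The smallest distance is between seq1 and seq3.

seq1 and seq3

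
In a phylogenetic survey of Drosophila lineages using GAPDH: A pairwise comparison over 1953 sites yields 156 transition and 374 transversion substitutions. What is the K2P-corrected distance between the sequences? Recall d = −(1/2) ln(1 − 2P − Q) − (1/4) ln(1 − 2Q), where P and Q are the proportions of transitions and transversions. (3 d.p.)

0.337

P = 156/1953 ≈ 0.079877 and Q = 374/1953 ≈ 0.1915.
Under the Kimura two-parameter model, d = −½ ln(1 − 2P − Q) − ¼ ln(1 − 2Q).
1 − 2P − Q = 0.648746, giving −½ ln(0.648746) = 0.216357.
1 − 2Q = 0.617, giving −¼ ln(0.617) = 0.120722.
d = 0.216357 + 0.120722 = 0.337079.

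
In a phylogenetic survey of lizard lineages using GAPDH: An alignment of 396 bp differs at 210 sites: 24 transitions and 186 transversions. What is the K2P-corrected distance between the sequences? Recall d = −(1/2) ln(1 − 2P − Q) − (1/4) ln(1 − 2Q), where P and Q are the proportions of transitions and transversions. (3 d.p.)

P = 24/396 ≈ 0.060606 and Q = 186/396 ≈ 0.469697.
Under the Kimura two-parameter model, d = −½ ln(1 − 2P − Q) − ¼ ln(1 − 2Q).
1 − 2P − Q = 0.409091, giving −½ ln(0.409091) = 0.446909.
1 − 2Q = 0.060606, giving −¼ ln(0.060606) = 0.700840.
d = 0.446909 + 0.700840 = 1.147749.

1.148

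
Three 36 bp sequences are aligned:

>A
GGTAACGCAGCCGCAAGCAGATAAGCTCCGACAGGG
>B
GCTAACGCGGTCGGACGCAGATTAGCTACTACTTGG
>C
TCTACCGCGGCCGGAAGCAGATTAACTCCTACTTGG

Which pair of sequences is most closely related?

B and C

A–B: 10/36 differ, p = 0.278, d = 0.347.
A–C: 10/36 differ, p = 0.278, d = 0.347.
B–C: 6/36 differ, p = 0.167, d = 0.188.
The smallest distance is between B and C.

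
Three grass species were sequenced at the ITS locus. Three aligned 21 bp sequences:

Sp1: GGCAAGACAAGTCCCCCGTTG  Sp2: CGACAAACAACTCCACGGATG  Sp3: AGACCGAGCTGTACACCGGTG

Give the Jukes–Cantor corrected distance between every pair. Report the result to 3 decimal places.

Sp1–Sp2: 8/21 sites differ → p ≈ 0.380952, d = −0.75 ln(1 − 0.507936) = 0.531860 ≈ 0.532.
Sp1–Sp3: 10/21 sites differ → p ≈ 0.47619, d = −0.75 ln(1 − 0.63492) = 0.755729 ≈ 0.756.
Sp2–Sp3: 10/21 sites differ → p ≈ 0.47619, d = −0.75 ln(1 − 0.63492) = 0.755729 ≈ 0.756.

d(Sp1,Sp2) = 0.532, d(Sp1,Sp3) = 0.756, d(Sp2,Sp3) = 0.756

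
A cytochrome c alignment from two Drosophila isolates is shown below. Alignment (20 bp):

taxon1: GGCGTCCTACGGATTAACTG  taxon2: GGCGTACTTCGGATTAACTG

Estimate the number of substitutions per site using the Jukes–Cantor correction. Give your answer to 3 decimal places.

The sequences differ at 2 of 20 sites (6, 9), so p = 2/20 = 0.1.
d = −(3/4) ln(1 − 4p/3) = −0.75 ln(1 − 0.133333) = −0.75 ln(0.866667)
  = −0.75 × (-0.143100) = 0.107325 substitutions/site.

0.107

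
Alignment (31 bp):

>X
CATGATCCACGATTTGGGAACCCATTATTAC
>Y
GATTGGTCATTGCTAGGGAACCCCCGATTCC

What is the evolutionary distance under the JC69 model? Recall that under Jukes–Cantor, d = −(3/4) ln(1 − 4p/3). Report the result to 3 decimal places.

0.691

The sequences differ at 14 of 31 sites, so p = 14/31 ≈ 0.451613.
d = −(3/4) ln(1 − 4p/3) = −0.75 ln(1 − 0.602151) = −0.75 ln(0.397849)
  = −0.75 × (-0.921683) = 0.691262 substitutions/site.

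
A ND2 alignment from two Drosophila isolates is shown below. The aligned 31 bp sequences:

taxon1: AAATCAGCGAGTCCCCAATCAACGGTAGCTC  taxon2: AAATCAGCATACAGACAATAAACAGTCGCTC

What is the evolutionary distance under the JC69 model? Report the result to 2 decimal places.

0.42

The sequences differ at 10 of 31 sites (9, 10, 11, 12, 13, 14, 15, 20, 24, 27), so p = 10/31 ≈ 0.322581.
d = −(3/4) ln(1 − 4p/3) = −0.75 ln(1 − 0.430108) = −0.75 ln(0.569892)
  = −0.75 × (-0.562308) = 0.421731 substitutions/site.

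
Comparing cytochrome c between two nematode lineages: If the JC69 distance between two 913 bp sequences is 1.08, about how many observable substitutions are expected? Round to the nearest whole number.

Invert JC69: p = (3/4)(1 − e^(−4d/3)) = 0.75 × (1 − e^(-1.44)) = 0.75 × (1 − 0.236928) = 0.572304.
Expected differing sites = pL ≈ 0.572304 × 913 = 522.513552 ≈ 523.

523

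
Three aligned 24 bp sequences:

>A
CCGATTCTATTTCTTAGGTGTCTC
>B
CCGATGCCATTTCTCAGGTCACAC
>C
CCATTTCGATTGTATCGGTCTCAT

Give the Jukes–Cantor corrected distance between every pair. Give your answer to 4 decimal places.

A–B: 6/24 sites differ → p = 0.25, d = −0.75 ln(1 − 0.333333) = 0.304098 ≈ 0.3041.
A–C: 10/24 sites differ → p ≈ 0.416667, d = −0.75 ln(1 − 0.555556) = 0.608198 ≈ 0.6082.
B–C: 11/24 sites differ → p ≈ 0.458333, d = −0.75 ln(1 − 0.611111) = 0.708346 ≈ 0.7083.

d(A,B) = 0.3041, d(A,C) = 0.6082, d(B,C) = 0.7083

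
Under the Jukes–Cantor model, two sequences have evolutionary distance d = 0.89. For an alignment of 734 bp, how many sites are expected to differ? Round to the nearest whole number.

382

Invert JC69: p = (3/4)(1 − e^(−4d/3)) = 0.75 × (1 − e^(-1.186667)) = 0.75 × (1 − 0.305237) = 0.521072.
Expected differing sites = pL ≈ 0.521072 × 734 = 382.466848 ≈ 382.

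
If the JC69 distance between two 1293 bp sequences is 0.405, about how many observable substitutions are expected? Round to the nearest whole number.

Invert JC69: p = (3/4)(1 − e^(−4d/3)) = 0.75 × (1 − e^(-0.54)) = 0.75 × (1 − 0.582748) = 0.312939.
Expected differing sites = pL ≈ 0.312939 × 1293 = 404.630127 ≈ 405.

405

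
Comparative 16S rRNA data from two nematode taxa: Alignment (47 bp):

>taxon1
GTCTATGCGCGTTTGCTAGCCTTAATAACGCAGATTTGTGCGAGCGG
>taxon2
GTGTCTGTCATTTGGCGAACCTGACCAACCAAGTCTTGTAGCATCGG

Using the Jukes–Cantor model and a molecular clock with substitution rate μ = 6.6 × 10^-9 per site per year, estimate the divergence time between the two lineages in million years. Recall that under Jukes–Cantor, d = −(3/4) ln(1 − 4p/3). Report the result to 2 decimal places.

The sequences differ at 20 of 47 sites, so p = 20/47 ≈ 0.425532.
d = −(3/4) ln(1 − 4p/3) = −0.75 ln(1 − 0.567376) = −0.75 ln(0.432624)
  = −0.75 × (-0.837886) = 0.628415 substitutions/site.
Under a molecular clock d = 2μt, so t = d/(2μ) = 0.628415 / (2 × 6.6 × 10^-9) = 47.61 million years.

47.61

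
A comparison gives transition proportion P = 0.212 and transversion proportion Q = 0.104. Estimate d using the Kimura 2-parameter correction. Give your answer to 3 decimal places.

Under the Kimura two-parameter model, d = −½ ln(1 − 2P − Q) − ¼ ln(1 − 2Q).
1 − 2P − Q = 0.472, giving −½ ln(0.472) = 0.375388.
1 − 2Q = 0.792, giving −¼ ln(0.792) = 0.058298.
d = 0.375388 + 0.058298 = 0.433686.

0.434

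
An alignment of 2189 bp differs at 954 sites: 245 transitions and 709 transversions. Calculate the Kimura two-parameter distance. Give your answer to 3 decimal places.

0.658

P = 245/2189 ≈ 0.111923 and Q = 709/2189 ≈ 0.323892.
Under the Kimura two-parameter model, d = −½ ln(1 − 2P − Q) − ¼ ln(1 − 2Q).
1 − 2P − Q = 0.452262, giving −½ ln(0.452262) = 0.396747.
1 − 2Q = 0.352216, giving −¼ ln(0.352216) = 0.260878.
d = 0.396747 + 0.260878 = 0.657625.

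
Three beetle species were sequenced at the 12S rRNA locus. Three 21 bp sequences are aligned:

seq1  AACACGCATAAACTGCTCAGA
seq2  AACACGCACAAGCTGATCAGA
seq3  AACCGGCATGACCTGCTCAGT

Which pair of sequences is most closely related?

seq1–seq2: 3/21 differ, p = 0.143, d = 0.158.
seq1–seq3: 5/21 differ, p = 0.238, d = 0.286.
seq2–seq3: 7/21 differ, p = 0.333, d = 0.441.
The smallest distance is between seq1 and seq2.

seq1 and seq2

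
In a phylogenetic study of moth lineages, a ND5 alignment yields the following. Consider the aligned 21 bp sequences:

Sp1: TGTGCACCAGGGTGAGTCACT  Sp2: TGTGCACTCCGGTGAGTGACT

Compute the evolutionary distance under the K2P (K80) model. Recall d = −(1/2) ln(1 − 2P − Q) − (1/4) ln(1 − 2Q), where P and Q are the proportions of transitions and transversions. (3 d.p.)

Of 21 sites, 1 differences are transitions and 3 are transversions, so P = 1/21 ≈ 0.047619 and Q = 3/21 ≈ 0.142857.
Under the Kimura two-parameter model, d = −½ ln(1 − 2P − Q) − ¼ ln(1 − 2Q).
1 − 2P − Q = 0.761905, giving −½ ln(0.761905) = 0.135967.
1 − 2Q = 0.714286, giving −¼ ln(0.714286) = 0.084118.
d = 0.135967 + 0.084118 = 0.220085.

0.220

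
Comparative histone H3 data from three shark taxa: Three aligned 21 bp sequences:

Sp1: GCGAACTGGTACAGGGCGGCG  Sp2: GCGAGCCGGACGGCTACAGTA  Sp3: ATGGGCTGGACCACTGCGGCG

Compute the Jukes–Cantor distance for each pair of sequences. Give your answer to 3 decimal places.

d(Sp1,Sp2) = 1.076, d(Sp1,Sp3) = 0.532, d(Sp2,Sp3) = 0.756

Sp1–Sp2: 12/21 sites differ → p ≈ 0.571429, d = −0.75 ln(1 − 0.761905) = 1.076314 ≈ 1.076.
Sp1–Sp3: 8/21 sites differ → p ≈ 0.380952, d = −0.75 ln(1 − 0.507936) = 0.531860 ≈ 0.532.
Sp2–Sp3: 10/21 sites differ → p ≈ 0.47619, d = −0.75 ln(1 − 0.63492) = 0.755729 ≈ 0.756.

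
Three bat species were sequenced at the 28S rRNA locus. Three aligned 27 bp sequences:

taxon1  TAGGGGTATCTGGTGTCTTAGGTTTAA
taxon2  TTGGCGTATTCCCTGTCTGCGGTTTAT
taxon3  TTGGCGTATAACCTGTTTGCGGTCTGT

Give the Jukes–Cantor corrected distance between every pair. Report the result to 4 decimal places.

d(taxon1,taxon2) = 0.4408, d(taxon1,taxon3) = 0.6735, d(taxon2,taxon3) = 0.2127

taxon1–taxon2: 9/27 sites differ → p ≈ 0.333333, d = −0.75 ln(1 − 0.444444) = 0.440839 ≈ 0.4408.
taxon1–taxon3: 12/27 sites differ → p ≈ 0.444444, d = −0.75 ln(1 − 0.592592) = 0.673455 ≈ 0.6735.
taxon2–taxon3: 5/27 sites differ → p ≈ 0.185185, d = −0.75 ln(1 − 0.246913) = 0.212681 ≈ 0.2127.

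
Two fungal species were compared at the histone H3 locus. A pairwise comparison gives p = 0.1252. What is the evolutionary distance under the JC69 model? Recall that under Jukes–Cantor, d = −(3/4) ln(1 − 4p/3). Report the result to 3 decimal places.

0.137

d = −(3/4) ln(1 − 4p/3) = −0.75 ln(1 − 0.166933) = −0.75 ln(0.833067)
  = −0.75 × (-0.182641) = 0.136981 substitutions/site.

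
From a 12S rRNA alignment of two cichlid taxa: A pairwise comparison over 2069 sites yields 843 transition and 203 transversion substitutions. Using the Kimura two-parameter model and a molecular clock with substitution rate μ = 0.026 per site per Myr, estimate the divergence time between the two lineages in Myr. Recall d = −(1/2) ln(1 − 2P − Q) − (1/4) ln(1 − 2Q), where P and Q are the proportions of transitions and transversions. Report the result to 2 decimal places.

24.53

P = 843/2069 ≈ 0.407443 and Q = 203/2069 ≈ 0.098115.
Under the Kimura two-parameter model, d = −½ ln(1 − 2P − Q) − ¼ ln(1 − 2Q).
1 − 2P − Q = 0.086999, giving −½ ln(0.086999) = 1.220929.
1 − 2Q = 0.80377, giving −¼ ln(0.80377) = 0.054611.
d = 1.220929 + 0.054611 = 1.275540.
Under a molecular clock d = 2μt, so t = d/(2μ) = 1.275540 / (2 × 0.026) = 24.53 Myr.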